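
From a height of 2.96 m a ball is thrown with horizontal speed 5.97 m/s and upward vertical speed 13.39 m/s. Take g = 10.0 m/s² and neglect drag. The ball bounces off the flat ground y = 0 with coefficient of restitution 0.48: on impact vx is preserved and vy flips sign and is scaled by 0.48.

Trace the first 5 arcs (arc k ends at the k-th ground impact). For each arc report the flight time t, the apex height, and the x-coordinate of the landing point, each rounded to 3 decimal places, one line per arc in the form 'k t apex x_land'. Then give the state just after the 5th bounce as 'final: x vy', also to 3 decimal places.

1 2.883 11.925 17.213
2 1.483 2.747 26.064
3 0.712 0.633 30.313
4 0.342 0.146 32.352
5 0.164 0.034 33.331
final: 33.331 0.393

Arc 1: start y=2.960, vy=13.390 → t=2.883, apex=11.925, x_land=17.213, impact vy=-15.443
  bounce: vy ← 0.48·15.443 = 7.413
Arc 2: start y=0.000, vy=7.413 → t=1.483, apex=2.747, x_land=26.064, impact vy=-7.413
  bounce: vy ← 0.48·7.413 = 3.558
Arc 3: start y=0.000, vy=3.558 → t=0.712, apex=0.633, x_land=30.313, impact vy=-3.558
  bounce: vy ← 0.48·3.558 = 1.708
Arc 4: start y=0.000, vy=1.708 → t=0.342, apex=0.146, x_land=32.352, impact vy=-1.708
  bounce: vy ← 0.48·1.708 = 0.820
Arc 5: start y=0.000, vy=0.820 → t=0.164, apex=0.034, x_land=33.331, impact vy=-0.820
  bounce: vy ← 0.48·0.820 = 0.393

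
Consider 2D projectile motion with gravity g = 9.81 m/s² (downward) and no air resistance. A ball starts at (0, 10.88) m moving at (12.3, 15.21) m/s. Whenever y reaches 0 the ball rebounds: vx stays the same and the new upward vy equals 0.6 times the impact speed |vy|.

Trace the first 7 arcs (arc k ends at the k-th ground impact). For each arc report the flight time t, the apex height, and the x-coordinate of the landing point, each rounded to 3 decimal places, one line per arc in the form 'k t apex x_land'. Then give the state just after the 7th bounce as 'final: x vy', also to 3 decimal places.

Arc 1: start y=10.880, vy=15.210 → t=3.700, apex=22.671, x_land=45.514, impact vy=-21.091
  bounce: vy ← 0.6·21.091 = 12.654
Arc 2: start y=0.000, vy=12.654 → t=2.580, apex=8.162, x_land=77.247, impact vy=-12.654
  bounce: vy ← 0.6·12.654 = 7.593
Arc 3: start y=0.000, vy=7.593 → t=1.548, apex=2.938, x_land=96.286, impact vy=-7.593
  bounce: vy ← 0.6·7.593 = 4.556
Arc 4: start y=0.000, vy=4.556 → t=0.929, apex=1.058, x_land=107.710, impact vy=-4.556
  bounce: vy ← 0.6·4.556 = 2.733
Arc 5: start y=0.000, vy=2.733 → t=0.557, apex=0.381, x_land=114.564, impact vy=-2.733
  bounce: vy ← 0.6·2.733 = 1.640
Arc 6: start y=0.000, vy=1.640 → t=0.334, apex=0.137, x_land=118.677, impact vy=-1.640
  bounce: vy ← 0.6·1.640 = 0.984
Arc 7: start y=0.000, vy=0.984 → t=0.201, apex=0.049, x_land=121.144, impact vy=-0.984
  bounce: vy ← 0.6·0.984 = 0.590

1 3.700 22.671 45.514
2 2.580 8.162 77.247
3 1.548 2.938 96.286
4 0.929 1.058 107.710
5 0.557 0.381 114.564
6 0.334 0.137 118.677
7 0.201 0.049 121.144
final: 121.144 0.590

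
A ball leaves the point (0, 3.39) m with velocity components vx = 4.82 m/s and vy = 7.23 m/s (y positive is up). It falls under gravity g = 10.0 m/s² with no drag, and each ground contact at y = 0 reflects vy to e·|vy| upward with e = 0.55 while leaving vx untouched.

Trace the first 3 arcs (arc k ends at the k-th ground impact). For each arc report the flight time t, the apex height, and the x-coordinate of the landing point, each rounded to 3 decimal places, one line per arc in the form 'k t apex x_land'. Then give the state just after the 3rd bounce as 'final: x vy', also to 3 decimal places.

Arc 1: start y=3.390, vy=7.230 → t=1.819, apex=6.004, x_land=8.767, impact vy=-10.958
  bounce: vy ← 0.55·10.958 = 6.027
Arc 2: start y=0.000, vy=6.027 → t=1.205, apex=1.816, x_land=14.576, impact vy=-6.027
  bounce: vy ← 0.55·6.027 = 3.315
Arc 3: start y=0.000, vy=3.315 → t=0.663, apex=0.549, x_land=17.772, impact vy=-3.315
  bounce: vy ← 0.55·3.315 = 1.823

1 1.819 6.004 8.767
2 1.205 1.816 14.576
3 0.663 0.549 17.772
final: 17.772 1.823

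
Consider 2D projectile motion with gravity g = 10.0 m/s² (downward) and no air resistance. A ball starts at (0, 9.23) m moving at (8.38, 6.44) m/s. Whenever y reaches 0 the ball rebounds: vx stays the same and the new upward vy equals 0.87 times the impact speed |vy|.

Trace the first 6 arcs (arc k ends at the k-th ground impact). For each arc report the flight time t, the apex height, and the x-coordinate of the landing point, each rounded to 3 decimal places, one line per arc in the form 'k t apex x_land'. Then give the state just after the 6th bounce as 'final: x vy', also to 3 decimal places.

Arc 1: start y=9.230, vy=6.440 → t=2.148, apex=11.304, x_land=17.997, impact vy=-15.036
  bounce: vy ← 0.87·15.036 = 13.081
Arc 2: start y=0.000, vy=13.081 → t=2.616, apex=8.556, x_land=39.921, impact vy=-13.081
  bounce: vy ← 0.87·13.081 = 11.381
Arc 3: start y=0.000, vy=11.381 → t=2.276, apex=6.476, x_land=58.994, impact vy=-11.381
  bounce: vy ← 0.87·11.381 = 9.901
Arc 4: start y=0.000, vy=9.901 → t=1.980, apex=4.902, x_land=75.589, impact vy=-9.901
  bounce: vy ← 0.87·9.901 = 8.614
Arc 5: start y=0.000, vy=8.614 → t=1.723, apex=3.710, x_land=90.026, impact vy=-8.614
  bounce: vy ← 0.87·8.614 = 7.494
Arc 6: start y=0.000, vy=7.494 → t=1.499, apex=2.808, x_land=102.586, impact vy=-7.494
  bounce: vy ← 0.87·7.494 = 6.520

1 2.148 11.304 17.997
2 2.616 8.556 39.921
3 2.276 6.476 58.994
4 1.980 4.902 75.589
5 1.723 3.710 90.026
6 1.499 2.808 102.586
final: 102.586 6.520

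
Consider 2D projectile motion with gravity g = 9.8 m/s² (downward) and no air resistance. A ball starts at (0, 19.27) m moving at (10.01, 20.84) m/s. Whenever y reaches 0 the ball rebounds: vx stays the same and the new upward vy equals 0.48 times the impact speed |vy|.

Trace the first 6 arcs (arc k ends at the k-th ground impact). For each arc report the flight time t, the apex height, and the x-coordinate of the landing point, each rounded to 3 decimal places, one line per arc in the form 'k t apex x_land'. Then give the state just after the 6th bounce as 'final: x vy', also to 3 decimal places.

Arc 1: start y=19.270, vy=20.840 → t=5.034, apex=41.428, x_land=50.393, impact vy=-28.496
  bounce: vy ← 0.48·28.496 = 13.678
Arc 2: start y=0.000, vy=13.678 → t=2.791, apex=9.545, x_land=78.335, impact vy=-13.678
  bounce: vy ← 0.48·13.678 = 6.565
Arc 3: start y=0.000, vy=6.565 → t=1.340, apex=2.199, x_land=91.747, impact vy=-6.565
  bounce: vy ← 0.48·6.565 = 3.151
Arc 4: start y=0.000, vy=3.151 → t=0.643, apex=0.507, x_land=98.185, impact vy=-3.151
  bounce: vy ← 0.48·3.151 = 1.513
Arc 5: start y=0.000, vy=1.513 → t=0.309, apex=0.117, x_land=101.275, impact vy=-1.513
  bounce: vy ← 0.48·1.513 = 0.726
Arc 6: start y=0.000, vy=0.726 → t=0.148, apex=0.027, x_land=102.758, impact vy=-0.726
  bounce: vy ← 0.48·0.726 = 0.349

1 5.034 41.428 50.393
2 2.791 9.545 78.335
3 1.340 2.199 91.747
4 0.643 0.507 98.185
5 0.309 0.117 101.275
6 0.148 0.027 102.758
final: 102.758 0.349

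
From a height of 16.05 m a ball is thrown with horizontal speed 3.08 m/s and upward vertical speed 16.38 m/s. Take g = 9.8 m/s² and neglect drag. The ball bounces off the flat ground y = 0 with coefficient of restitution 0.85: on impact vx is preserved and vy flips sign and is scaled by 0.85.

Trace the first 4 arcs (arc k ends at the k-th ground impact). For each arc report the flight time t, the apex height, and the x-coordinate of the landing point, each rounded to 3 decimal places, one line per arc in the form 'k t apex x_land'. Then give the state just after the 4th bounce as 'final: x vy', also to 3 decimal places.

Arc 1: start y=16.050, vy=16.380 → t=4.135, apex=29.739, x_land=12.736, impact vy=-24.143
  bounce: vy ← 0.85·24.143 = 20.522
Arc 2: start y=0.000, vy=20.522 → t=4.188, apex=21.486, x_land=25.635, impact vy=-20.522
  bounce: vy ← 0.85·20.522 = 17.443
Arc 3: start y=0.000, vy=17.443 → t=3.560, apex=15.524, x_land=36.599, impact vy=-17.443
  bounce: vy ← 0.85·17.443 = 14.827
Arc 4: start y=0.000, vy=14.827 → t=3.026, apex=11.216, x_land=45.919, impact vy=-14.827
  bounce: vy ← 0.85·14.827 = 12.603

1 4.135 29.739 12.736
2 4.188 21.486 25.635
3 3.560 15.524 36.599
4 3.026 11.216 45.919
final: 45.919 12.603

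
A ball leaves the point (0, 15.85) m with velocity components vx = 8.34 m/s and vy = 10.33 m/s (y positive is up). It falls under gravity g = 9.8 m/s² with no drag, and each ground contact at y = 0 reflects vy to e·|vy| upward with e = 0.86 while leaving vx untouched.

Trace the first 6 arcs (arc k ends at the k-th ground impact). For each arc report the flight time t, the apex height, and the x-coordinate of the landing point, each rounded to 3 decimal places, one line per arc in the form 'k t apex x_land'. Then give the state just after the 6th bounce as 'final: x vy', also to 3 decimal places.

Arc 1: start y=15.850, vy=10.330 → t=3.139, apex=21.294, x_land=26.177, impact vy=-20.430
  bounce: vy ← 0.86·20.430 = 17.569
Arc 2: start y=0.000, vy=17.569 → t=3.586, apex=15.749, x_land=56.081, impact vy=-17.569
  bounce: vy ← 0.86·17.569 = 15.110
Arc 3: start y=0.000, vy=15.110 → t=3.084, apex=11.648, x_land=81.798, impact vy=-15.110
  bounce: vy ← 0.86·15.110 = 12.994
Arc 4: start y=0.000, vy=12.994 → t=2.652, apex=8.615, x_land=103.915, impact vy=-12.994
  bounce: vy ← 0.86·12.994 = 11.175
Arc 5: start y=0.000, vy=11.175 → t=2.281, apex=6.372, x_land=122.936, impact vy=-11.175
  bounce: vy ← 0.86·11.175 = 9.611
Arc 6: start y=0.000, vy=9.611 → t=1.961, apex=4.712, x_land=139.294, impact vy=-9.611
  bounce: vy ← 0.86·9.611 = 8.265

1 3.139 21.294 26.177
2 3.586 15.749 56.081
3 3.084 11.648 81.798
4 2.652 8.615 103.915
5 2.281 6.372 122.936
6 1.961 4.712 139.294
final: 139.294 8.265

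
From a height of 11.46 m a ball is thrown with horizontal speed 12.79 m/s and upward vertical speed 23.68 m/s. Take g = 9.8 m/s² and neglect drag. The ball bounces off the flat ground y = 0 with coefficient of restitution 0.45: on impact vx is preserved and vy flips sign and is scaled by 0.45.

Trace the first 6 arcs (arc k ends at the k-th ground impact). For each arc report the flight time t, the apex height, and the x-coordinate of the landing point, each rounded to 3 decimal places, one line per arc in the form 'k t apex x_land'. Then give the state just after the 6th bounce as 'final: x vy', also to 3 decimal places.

1 5.276 40.069 67.479
2 2.574 8.114 100.396
3 1.158 1.643 115.209
4 0.521 0.333 121.875
5 0.235 0.067 124.874
6 0.106 0.014 126.224
final: 126.224 0.233

Arc 1: start y=11.460, vy=23.680 → t=5.276, apex=40.069, x_land=67.479, impact vy=-28.024
  bounce: vy ← 0.45·28.024 = 12.611
Arc 2: start y=0.000, vy=12.611 → t=2.574, apex=8.114, x_land=100.396, impact vy=-12.611
  bounce: vy ← 0.45·12.611 = 5.675
Arc 3: start y=0.000, vy=5.675 → t=1.158, apex=1.643, x_land=115.209, impact vy=-5.675
  bounce: vy ← 0.45·5.675 = 2.554
Arc 4: start y=0.000, vy=2.554 → t=0.521, apex=0.333, x_land=121.875, impact vy=-2.554
  bounce: vy ← 0.45·2.554 = 1.149
Arc 5: start y=0.000, vy=1.149 → t=0.235, apex=0.067, x_land=124.874, impact vy=-1.149
  bounce: vy ← 0.45·1.149 = 0.517
Arc 6: start y=0.000, vy=0.517 → t=0.106, apex=0.014, x_land=126.224, impact vy=-0.517
  bounce: vy ← 0.45·0.517 = 0.233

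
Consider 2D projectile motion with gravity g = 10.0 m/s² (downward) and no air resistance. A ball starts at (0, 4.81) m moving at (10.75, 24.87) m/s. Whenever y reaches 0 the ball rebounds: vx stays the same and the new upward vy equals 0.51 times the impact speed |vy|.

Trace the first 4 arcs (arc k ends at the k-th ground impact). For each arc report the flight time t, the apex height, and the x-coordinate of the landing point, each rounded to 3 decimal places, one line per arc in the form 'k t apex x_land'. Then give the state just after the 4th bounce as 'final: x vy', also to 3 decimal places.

Arc 1: start y=4.810, vy=24.870 → t=5.160, apex=35.736, x_land=55.475, impact vy=-26.734
  bounce: vy ← 0.51·26.734 = 13.634
Arc 2: start y=0.000, vy=13.634 → t=2.727, apex=9.295, x_land=84.789, impact vy=-13.634
  bounce: vy ← 0.51·13.634 = 6.954
Arc 3: start y=0.000, vy=6.954 → t=1.391, apex=2.418, x_land=99.739, impact vy=-6.954
  bounce: vy ← 0.51·6.954 = 3.546
Arc 4: start y=0.000, vy=3.546 → t=0.709, apex=0.629, x_land=107.363, impact vy=-3.546
  bounce: vy ← 0.51·3.546 = 1.809

1 5.160 35.736 55.475
2 2.727 9.295 84.789
3 1.391 2.418 99.739
4 0.709 0.629 107.363
final: 107.363 1.809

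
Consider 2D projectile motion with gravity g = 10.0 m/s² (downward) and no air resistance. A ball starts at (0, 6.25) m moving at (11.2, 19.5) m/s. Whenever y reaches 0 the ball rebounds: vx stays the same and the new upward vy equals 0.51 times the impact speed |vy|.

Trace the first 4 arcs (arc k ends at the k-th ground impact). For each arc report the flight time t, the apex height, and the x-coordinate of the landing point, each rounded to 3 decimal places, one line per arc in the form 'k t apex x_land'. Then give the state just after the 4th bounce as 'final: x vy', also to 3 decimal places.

1 4.198 25.262 47.015
2 2.293 6.571 72.694
3 1.169 1.709 85.790
4 0.596 0.445 92.469
final: 92.469 1.521

Arc 1: start y=6.250, vy=19.500 → t=4.198, apex=25.262, x_land=47.015, impact vy=-22.478
  bounce: vy ← 0.51·22.478 = 11.464
Arc 2: start y=0.000, vy=11.464 → t=2.293, apex=6.571, x_land=72.694, impact vy=-11.464
  bounce: vy ← 0.51·11.464 = 5.846
Arc 3: start y=0.000, vy=5.846 → t=1.169, apex=1.709, x_land=85.790, impact vy=-5.846
  bounce: vy ← 0.51·5.846 = 2.982
Arc 4: start y=0.000, vy=2.982 → t=0.596, apex=0.445, x_land=92.469, impact vy=-2.982
  bounce: vy ← 0.51·2.982 = 1.521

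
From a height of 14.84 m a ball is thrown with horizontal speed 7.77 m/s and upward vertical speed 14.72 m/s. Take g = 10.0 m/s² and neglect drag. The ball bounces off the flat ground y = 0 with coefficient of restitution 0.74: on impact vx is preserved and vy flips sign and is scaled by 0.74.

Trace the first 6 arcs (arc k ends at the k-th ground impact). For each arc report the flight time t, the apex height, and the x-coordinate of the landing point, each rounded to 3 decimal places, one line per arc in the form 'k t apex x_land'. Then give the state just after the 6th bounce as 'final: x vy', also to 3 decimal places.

1 3.738 25.674 29.044
2 3.354 14.059 55.102
3 2.482 7.699 74.386
4 1.836 4.216 88.655
5 1.359 2.309 99.214
6 1.006 1.264 107.028
final: 107.028 3.721

Arc 1: start y=14.840, vy=14.720 → t=3.738, apex=25.674, x_land=29.044, impact vy=-22.660
  bounce: vy ← 0.74·22.660 = 16.768
Arc 2: start y=0.000, vy=16.768 → t=3.354, apex=14.059, x_land=55.102, impact vy=-16.768
  bounce: vy ← 0.74·16.768 = 12.409
Arc 3: start y=0.000, vy=12.409 → t=2.482, apex=7.699, x_land=74.386, impact vy=-12.409
  bounce: vy ← 0.74·12.409 = 9.182
Arc 4: start y=0.000, vy=9.182 → t=1.836, apex=4.216, x_land=88.655, impact vy=-9.182
  bounce: vy ← 0.74·9.182 = 6.795
Arc 5: start y=0.000, vy=6.795 → t=1.359, apex=2.309, x_land=99.214, impact vy=-6.795
  bounce: vy ← 0.74·6.795 = 5.028
Arc 6: start y=0.000, vy=5.028 → t=1.006, apex=1.264, x_land=107.028, impact vy=-5.028
  bounce: vy ← 0.74·5.028 = 3.721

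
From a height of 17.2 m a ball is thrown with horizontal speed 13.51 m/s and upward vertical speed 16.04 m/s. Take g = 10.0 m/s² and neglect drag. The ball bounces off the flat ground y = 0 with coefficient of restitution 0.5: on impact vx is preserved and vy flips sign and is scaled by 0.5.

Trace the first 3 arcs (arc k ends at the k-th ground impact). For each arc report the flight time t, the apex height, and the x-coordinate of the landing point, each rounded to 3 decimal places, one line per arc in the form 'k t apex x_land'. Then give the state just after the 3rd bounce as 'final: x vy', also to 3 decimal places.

1 4.056 30.064 54.798
2 2.452 7.516 87.926
3 1.226 1.879 104.490
final: 104.490 3.065

Arc 1: start y=17.200, vy=16.040 → t=4.056, apex=30.064, x_land=54.798, impact vy=-24.521
  bounce: vy ← 0.5·24.521 = 12.261
Arc 2: start y=0.000, vy=12.261 → t=2.452, apex=7.516, x_land=87.926, impact vy=-12.261
  bounce: vy ← 0.5·12.261 = 6.130
Arc 3: start y=0.000, vy=6.130 → t=1.226, apex=1.879, x_land=104.490, impact vy=-6.130
  bounce: vy ← 0.5·6.130 = 3.065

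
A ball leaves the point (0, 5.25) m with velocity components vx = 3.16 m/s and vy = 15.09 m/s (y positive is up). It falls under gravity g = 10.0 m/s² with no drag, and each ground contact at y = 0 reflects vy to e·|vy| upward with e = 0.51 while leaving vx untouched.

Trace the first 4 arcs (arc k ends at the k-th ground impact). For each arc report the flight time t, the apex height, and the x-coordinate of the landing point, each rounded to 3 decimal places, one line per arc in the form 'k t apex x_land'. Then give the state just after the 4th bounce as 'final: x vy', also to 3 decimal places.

1 3.333 16.635 10.532
2 1.861 4.327 16.412
3 0.949 1.125 19.410
4 0.484 0.293 20.939
final: 20.939 1.234

Arc 1: start y=5.250, vy=15.090 → t=3.333, apex=16.635, x_land=10.532, impact vy=-18.240
  bounce: vy ← 0.51·18.240 = 9.303
Arc 2: start y=0.000, vy=9.303 → t=1.861, apex=4.327, x_land=16.412, impact vy=-9.303
  bounce: vy ← 0.51·9.303 = 4.744
Arc 3: start y=0.000, vy=4.744 → t=0.949, apex=1.125, x_land=19.410, impact vy=-4.744
  bounce: vy ← 0.51·4.744 = 2.420
Arc 4: start y=0.000, vy=2.420 → t=0.484, apex=0.293, x_land=20.939, impact vy=-2.420
  bounce: vy ← 0.51·2.420 = 1.234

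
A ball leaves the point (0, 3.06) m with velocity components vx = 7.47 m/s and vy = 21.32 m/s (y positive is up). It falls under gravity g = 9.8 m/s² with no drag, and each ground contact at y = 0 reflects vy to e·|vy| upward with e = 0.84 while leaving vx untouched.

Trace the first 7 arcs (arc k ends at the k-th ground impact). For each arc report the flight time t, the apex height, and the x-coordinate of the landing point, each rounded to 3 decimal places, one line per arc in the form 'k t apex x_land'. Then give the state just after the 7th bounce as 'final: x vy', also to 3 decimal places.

Arc 1: start y=3.060, vy=21.320 → t=4.490, apex=26.251, x_land=33.541, impact vy=-22.683
  bounce: vy ← 0.84·22.683 = 19.054
Arc 2: start y=0.000, vy=19.054 → t=3.889, apex=18.523, x_land=62.588, impact vy=-19.054
  bounce: vy ← 0.84·19.054 = 16.005
Arc 3: start y=0.000, vy=16.005 → t=3.266, apex=13.070, x_land=86.988, impact vy=-16.005
  bounce: vy ← 0.84·16.005 = 13.444
Arc 4: start y=0.000, vy=13.444 → t=2.744, apex=9.222, x_land=107.484, impact vy=-13.444
  bounce: vy ← 0.84·13.444 = 11.293
Arc 5: start y=0.000, vy=11.293 → t=2.305, apex=6.507, x_land=124.700, impact vy=-11.293
  bounce: vy ← 0.84·11.293 = 9.486
Arc 6: start y=0.000, vy=9.486 → t=1.936, apex=4.591, x_land=139.162, impact vy=-9.486
  bounce: vy ← 0.84·9.486 = 7.968
Arc 7: start y=0.000, vy=7.968 → t=1.626, apex=3.240, x_land=151.310, impact vy=-7.968
  bounce: vy ← 0.84·7.968 = 6.694

1 4.490 26.251 33.541
2 3.889 18.523 62.588
3 3.266 13.070 86.988
4 2.744 9.222 107.484
5 2.305 6.507 124.700
6 1.936 4.591 139.162
7 1.626 3.240 151.310
final: 151.310 6.694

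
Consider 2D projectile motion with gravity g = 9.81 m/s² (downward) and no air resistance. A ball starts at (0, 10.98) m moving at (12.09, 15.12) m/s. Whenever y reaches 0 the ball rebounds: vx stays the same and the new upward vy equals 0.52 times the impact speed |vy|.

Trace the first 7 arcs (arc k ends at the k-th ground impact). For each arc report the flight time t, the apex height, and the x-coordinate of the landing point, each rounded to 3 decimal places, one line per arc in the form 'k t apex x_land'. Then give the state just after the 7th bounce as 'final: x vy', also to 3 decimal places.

Arc 1: start y=10.980, vy=15.120 → t=3.689, apex=22.632, x_land=44.604, impact vy=-21.072
  bounce: vy ← 0.52·21.072 = 10.958
Arc 2: start y=0.000, vy=10.958 → t=2.234, apex=6.120, x_land=71.613, impact vy=-10.958
  bounce: vy ← 0.52·10.958 = 5.698
Arc 3: start y=0.000, vy=5.698 → t=1.162, apex=1.655, x_land=85.657, impact vy=-5.698
  bounce: vy ← 0.52·5.698 = 2.963
Arc 4: start y=0.000, vy=2.963 → t=0.604, apex=0.447, x_land=92.960, impact vy=-2.963
  bounce: vy ← 0.52·2.963 = 1.541
Arc 5: start y=0.000, vy=1.541 → t=0.314, apex=0.121, x_land=96.758, impact vy=-1.541
  bounce: vy ← 0.52·1.541 = 0.801
Arc 6: start y=0.000, vy=0.801 → t=0.163, apex=0.033, x_land=98.733, impact vy=-0.801
  bounce: vy ← 0.52·0.801 = 0.417
Arc 7: start y=0.000, vy=0.417 → t=0.085, apex=0.009, x_land=99.760, impact vy=-0.417
  bounce: vy ← 0.52·0.417 = 0.217

1 3.689 22.632 44.604
2 2.234 6.120 71.613
3 1.162 1.655 85.657
4 0.604 0.447 92.960
5 0.314 0.121 96.758
6 0.163 0.033 98.733
7 0.085 0.009 99.760
final: 99.760 0.217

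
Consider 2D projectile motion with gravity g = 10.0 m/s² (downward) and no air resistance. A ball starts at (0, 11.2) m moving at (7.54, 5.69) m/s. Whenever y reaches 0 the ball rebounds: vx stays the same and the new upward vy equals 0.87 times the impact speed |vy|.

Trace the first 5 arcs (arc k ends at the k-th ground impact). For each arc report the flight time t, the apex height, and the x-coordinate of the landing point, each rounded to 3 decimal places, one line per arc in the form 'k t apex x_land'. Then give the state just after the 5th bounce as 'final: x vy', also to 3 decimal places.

Arc 1: start y=11.200, vy=5.690 → t=2.170, apex=12.819, x_land=16.363, impact vy=-16.012
  bounce: vy ← 0.87·16.012 = 13.930
Arc 2: start y=0.000, vy=13.930 → t=2.786, apex=9.703, x_land=37.370, impact vy=-13.930
  bounce: vy ← 0.87·13.930 = 12.119
Arc 3: start y=0.000, vy=12.119 → t=2.424, apex=7.344, x_land=55.646, impact vy=-12.119
  bounce: vy ← 0.87·12.119 = 10.544
Arc 4: start y=0.000, vy=10.544 → t=2.109, apex=5.559, x_land=71.546, impact vy=-10.544
  bounce: vy ← 0.87·10.544 = 9.173
Arc 5: start y=0.000, vy=9.173 → t=1.835, apex=4.207, x_land=85.379, impact vy=-9.173
  bounce: vy ← 0.87·9.173 = 7.981

1 2.170 12.819 16.363
2 2.786 9.703 37.370
3 2.424 7.344 55.646
4 2.109 5.559 71.546
5 1.835 4.207 85.379
final: 85.379 7.981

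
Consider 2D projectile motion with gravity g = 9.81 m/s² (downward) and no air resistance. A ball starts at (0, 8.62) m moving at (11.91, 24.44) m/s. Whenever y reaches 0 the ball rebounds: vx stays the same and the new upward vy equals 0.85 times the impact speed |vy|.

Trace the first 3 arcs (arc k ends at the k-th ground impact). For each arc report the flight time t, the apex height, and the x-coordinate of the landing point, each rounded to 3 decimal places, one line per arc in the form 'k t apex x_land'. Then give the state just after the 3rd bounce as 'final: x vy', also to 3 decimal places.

Arc 1: start y=8.620, vy=24.440 → t=5.313, apex=39.064, x_land=63.283, impact vy=-27.685
  bounce: vy ← 0.85·27.685 = 23.532
Arc 2: start y=0.000, vy=23.532 → t=4.798, apex=28.224, x_land=120.421, impact vy=-23.532
  bounce: vy ← 0.85·23.532 = 20.002
Arc 3: start y=0.000, vy=20.002 → t=4.078, apex=20.392, x_land=168.989, impact vy=-20.002
  bounce: vy ← 0.85·20.002 = 17.002

1 5.313 39.064 63.283
2 4.798 28.224 120.421
3 4.078 20.392 168.989
final: 168.989 17.002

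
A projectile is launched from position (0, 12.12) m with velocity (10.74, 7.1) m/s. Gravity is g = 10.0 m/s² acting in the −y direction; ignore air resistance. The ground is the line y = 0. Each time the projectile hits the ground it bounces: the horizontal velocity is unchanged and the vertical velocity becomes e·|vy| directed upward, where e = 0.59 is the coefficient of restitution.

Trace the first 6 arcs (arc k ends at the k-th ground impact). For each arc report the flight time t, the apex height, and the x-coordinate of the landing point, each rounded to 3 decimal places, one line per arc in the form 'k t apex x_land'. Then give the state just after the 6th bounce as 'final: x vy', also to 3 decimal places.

1 2.421 14.640 26.003
2 2.019 5.096 47.689
3 1.191 1.774 60.484
4 0.703 0.618 68.033
5 0.415 0.215 72.487
6 0.245 0.075 75.115
final: 75.115 0.722

Arc 1: start y=12.120, vy=7.100 → t=2.421, apex=14.640, x_land=26.003, impact vy=-17.112
  bounce: vy ← 0.59·17.112 = 10.096
Arc 2: start y=0.000, vy=10.096 → t=2.019, apex=5.096, x_land=47.689, impact vy=-10.096
  bounce: vy ← 0.59·10.096 = 5.957
Arc 3: start y=0.000, vy=5.957 → t=1.191, apex=1.774, x_land=60.484, impact vy=-5.957
  bounce: vy ← 0.59·5.957 = 3.514
Arc 4: start y=0.000, vy=3.514 → t=0.703, apex=0.618, x_land=68.033, impact vy=-3.514
  bounce: vy ← 0.59·3.514 = 2.073
Arc 5: start y=0.000, vy=2.073 → t=0.415, apex=0.215, x_land=72.487, impact vy=-2.073
  bounce: vy ← 0.59·2.073 = 1.223
Arc 6: start y=0.000, vy=1.223 → t=0.245, apex=0.075, x_land=75.115, impact vy=-1.223
  bounce: vy ← 0.59·1.223 = 0.722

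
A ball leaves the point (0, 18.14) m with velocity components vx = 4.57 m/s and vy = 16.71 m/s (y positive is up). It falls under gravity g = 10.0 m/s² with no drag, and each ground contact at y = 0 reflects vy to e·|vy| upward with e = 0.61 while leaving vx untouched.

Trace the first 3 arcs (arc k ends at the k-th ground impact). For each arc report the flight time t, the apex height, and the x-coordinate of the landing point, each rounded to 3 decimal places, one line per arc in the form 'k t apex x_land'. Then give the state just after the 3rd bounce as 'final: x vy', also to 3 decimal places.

Arc 1: start y=18.140, vy=16.710 → t=4.205, apex=32.101, x_land=19.216, impact vy=-25.338
  bounce: vy ← 0.61·25.338 = 15.456
Arc 2: start y=0.000, vy=15.456 → t=3.091, apex=11.945, x_land=33.343, impact vy=-15.456
  bounce: vy ← 0.61·15.456 = 9.428
Arc 3: start y=0.000, vy=9.428 → t=1.886, apex=4.445, x_land=41.961, impact vy=-9.428
  bounce: vy ← 0.61·9.428 = 5.751

1 4.205 32.101 19.216
2 3.091 11.945 33.343
3 1.886 4.445 41.961
final: 41.961 5.751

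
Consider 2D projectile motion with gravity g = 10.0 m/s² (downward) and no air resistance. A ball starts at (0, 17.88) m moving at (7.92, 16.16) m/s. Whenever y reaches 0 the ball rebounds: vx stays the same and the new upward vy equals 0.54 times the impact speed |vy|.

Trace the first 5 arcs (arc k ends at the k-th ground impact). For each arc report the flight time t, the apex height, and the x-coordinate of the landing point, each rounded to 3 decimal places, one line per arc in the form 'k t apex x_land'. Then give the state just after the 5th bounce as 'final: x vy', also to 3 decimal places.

1 4.103 30.937 32.499
2 2.686 9.021 53.776
3 1.451 2.631 65.266
4 0.783 0.767 71.470
5 0.423 0.224 74.820
final: 74.820 1.142

Arc 1: start y=17.880, vy=16.160 → t=4.103, apex=30.937, x_land=32.499, impact vy=-24.875
  bounce: vy ← 0.54·24.875 = 13.432
Arc 2: start y=0.000, vy=13.432 → t=2.686, apex=9.021, x_land=53.776, impact vy=-13.432
  bounce: vy ← 0.54·13.432 = 7.253
Arc 3: start y=0.000, vy=7.253 → t=1.451, apex=2.631, x_land=65.266, impact vy=-7.253
  bounce: vy ← 0.54·7.253 = 3.917
Arc 4: start y=0.000, vy=3.917 → t=0.783, apex=0.767, x_land=71.470, impact vy=-3.917
  bounce: vy ← 0.54·3.917 = 2.115
Arc 5: start y=0.000, vy=2.115 → t=0.423, apex=0.224, x_land=74.820, impact vy=-2.115
  bounce: vy ← 0.54·2.115 = 1.142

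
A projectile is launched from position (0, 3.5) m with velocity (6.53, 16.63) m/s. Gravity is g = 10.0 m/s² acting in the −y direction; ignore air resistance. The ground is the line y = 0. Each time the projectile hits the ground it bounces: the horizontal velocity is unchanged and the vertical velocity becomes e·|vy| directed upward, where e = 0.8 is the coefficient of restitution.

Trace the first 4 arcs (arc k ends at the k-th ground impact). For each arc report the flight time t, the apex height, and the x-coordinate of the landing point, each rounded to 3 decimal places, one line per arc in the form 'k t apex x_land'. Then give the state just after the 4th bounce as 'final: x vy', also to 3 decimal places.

1 3.525 17.328 23.016
2 2.979 11.090 42.466
3 2.383 7.097 58.026
4 1.906 4.542 70.474
final: 70.474 7.625

Arc 1: start y=3.500, vy=16.630 → t=3.525, apex=17.328, x_land=23.016, impact vy=-18.616
  bounce: vy ← 0.8·18.616 = 14.893
Arc 2: start y=0.000, vy=14.893 → t=2.979, apex=11.090, x_land=42.466, impact vy=-14.893
  bounce: vy ← 0.8·14.893 = 11.914
Arc 3: start y=0.000, vy=11.914 → t=2.383, apex=7.097, x_land=58.026, impact vy=-11.914
  bounce: vy ← 0.8·11.914 = 9.531
Arc 4: start y=0.000, vy=9.531 → t=1.906, apex=4.542, x_land=70.474, impact vy=-9.531
  bounce: vy ← 0.8·9.531 = 7.625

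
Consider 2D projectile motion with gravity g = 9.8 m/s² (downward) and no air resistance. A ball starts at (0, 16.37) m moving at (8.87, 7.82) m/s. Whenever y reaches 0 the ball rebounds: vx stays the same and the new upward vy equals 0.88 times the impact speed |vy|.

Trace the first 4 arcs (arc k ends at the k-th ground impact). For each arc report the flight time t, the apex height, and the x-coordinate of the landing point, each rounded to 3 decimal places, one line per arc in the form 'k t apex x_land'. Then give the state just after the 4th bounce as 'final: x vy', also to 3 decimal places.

Arc 1: start y=16.370, vy=7.820 → t=2.792, apex=19.490, x_land=24.768, impact vy=-19.545
  bounce: vy ← 0.88·19.545 = 17.200
Arc 2: start y=0.000, vy=17.200 → t=3.510, apex=15.093, x_land=55.903, impact vy=-17.200
  bounce: vy ← 0.88·17.200 = 15.136
Arc 3: start y=0.000, vy=15.136 → t=3.089, apex=11.688, x_land=83.301, impact vy=-15.136
  bounce: vy ← 0.88·15.136 = 13.319
Arc 4: start y=0.000, vy=13.319 → t=2.718, apex=9.051, x_land=107.412, impact vy=-13.319
  bounce: vy ← 0.88·13.319 = 11.721

1 2.792 19.490 24.768
2 3.510 15.093 55.903
3 3.089 11.688 83.301
4 2.718 9.051 107.412
final: 107.412 11.721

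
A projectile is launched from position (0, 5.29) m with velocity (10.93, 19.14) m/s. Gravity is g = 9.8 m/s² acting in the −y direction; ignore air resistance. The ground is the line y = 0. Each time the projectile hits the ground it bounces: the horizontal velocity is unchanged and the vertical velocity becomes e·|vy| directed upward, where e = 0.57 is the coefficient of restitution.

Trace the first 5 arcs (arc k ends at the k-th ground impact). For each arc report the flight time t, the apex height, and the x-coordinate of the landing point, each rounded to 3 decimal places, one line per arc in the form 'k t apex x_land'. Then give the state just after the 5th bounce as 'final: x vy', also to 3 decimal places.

1 4.165 23.981 45.527
2 2.522 7.791 73.092
3 1.438 2.531 88.804
4 0.819 0.822 97.760
5 0.467 0.267 102.865
final: 102.865 1.304

Arc 1: start y=5.290, vy=19.140 → t=4.165, apex=23.981, x_land=45.527, impact vy=-21.680
  bounce: vy ← 0.57·21.680 = 12.358
Arc 2: start y=0.000, vy=12.358 → t=2.522, apex=7.791, x_land=73.092, impact vy=-12.358
  bounce: vy ← 0.57·12.358 = 7.044
Arc 3: start y=0.000, vy=7.044 → t=1.438, apex=2.531, x_land=88.804, impact vy=-7.044
  bounce: vy ← 0.57·7.044 = 4.015
Arc 4: start y=0.000, vy=4.015 → t=0.819, apex=0.822, x_land=97.760, impact vy=-4.015
  bounce: vy ← 0.57·4.015 = 2.289
Arc 5: start y=0.000, vy=2.289 → t=0.467, apex=0.267, x_land=102.865, impact vy=-2.289
  bounce: vy ← 0.57·2.289 = 1.304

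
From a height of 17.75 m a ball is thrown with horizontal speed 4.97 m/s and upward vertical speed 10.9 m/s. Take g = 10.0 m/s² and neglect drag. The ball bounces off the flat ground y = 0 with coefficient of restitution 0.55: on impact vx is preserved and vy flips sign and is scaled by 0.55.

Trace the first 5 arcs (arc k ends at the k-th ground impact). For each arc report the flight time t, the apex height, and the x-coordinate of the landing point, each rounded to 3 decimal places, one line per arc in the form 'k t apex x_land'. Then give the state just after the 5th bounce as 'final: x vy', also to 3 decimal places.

1 3.267 23.691 16.236
2 2.394 7.166 28.136
3 1.317 2.168 34.681
4 0.724 0.656 38.281
5 0.398 0.198 40.260
final: 40.260 1.096

Arc 1: start y=17.750, vy=10.900 → t=3.267, apex=23.691, x_land=16.236, impact vy=-21.767
  bounce: vy ← 0.55·21.767 = 11.972
Arc 2: start y=0.000, vy=11.972 → t=2.394, apex=7.166, x_land=28.136, impact vy=-11.972
  bounce: vy ← 0.55·11.972 = 6.585
Arc 3: start y=0.000, vy=6.585 → t=1.317, apex=2.168, x_land=34.681, impact vy=-6.585
  bounce: vy ← 0.55·6.585 = 3.622
Arc 4: start y=0.000, vy=3.622 → t=0.724, apex=0.656, x_land=38.281, impact vy=-3.622
  bounce: vy ← 0.55·3.622 = 1.992
Arc 5: start y=0.000, vy=1.992 → t=0.398, apex=0.198, x_land=40.260, impact vy=-1.992
  bounce: vy ← 0.55·1.992 = 1.096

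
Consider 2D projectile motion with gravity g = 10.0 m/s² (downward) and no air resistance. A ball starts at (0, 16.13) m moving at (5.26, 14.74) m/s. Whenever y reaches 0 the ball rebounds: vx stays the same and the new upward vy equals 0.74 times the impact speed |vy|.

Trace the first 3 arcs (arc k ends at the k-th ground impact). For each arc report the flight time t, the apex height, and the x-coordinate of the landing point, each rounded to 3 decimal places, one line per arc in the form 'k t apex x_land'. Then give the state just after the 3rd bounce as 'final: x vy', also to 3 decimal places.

1 3.798 26.993 19.975
2 3.439 14.782 38.063
3 2.545 8.094 51.448
final: 51.448 9.415

Arc 1: start y=16.130, vy=14.740 → t=3.798, apex=26.993, x_land=19.975, impact vy=-23.235
  bounce: vy ← 0.74·23.235 = 17.194
Arc 2: start y=0.000, vy=17.194 → t=3.439, apex=14.782, x_land=38.063, impact vy=-17.194
  bounce: vy ← 0.74·17.194 = 12.724
Arc 3: start y=0.000, vy=12.724 → t=2.545, apex=8.094, x_land=51.448, impact vy=-12.724
  bounce: vy ← 0.74·12.724 = 9.415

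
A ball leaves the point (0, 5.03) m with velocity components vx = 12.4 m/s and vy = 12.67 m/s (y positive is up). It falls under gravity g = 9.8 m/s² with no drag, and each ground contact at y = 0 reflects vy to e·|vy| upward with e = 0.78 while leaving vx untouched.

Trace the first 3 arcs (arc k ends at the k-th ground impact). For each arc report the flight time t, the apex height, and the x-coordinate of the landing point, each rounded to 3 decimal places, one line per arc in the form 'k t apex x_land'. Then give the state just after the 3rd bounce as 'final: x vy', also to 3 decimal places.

1 2.935 13.220 36.399
2 2.562 8.043 68.173
3 1.999 4.893 92.956
final: 92.956 7.639

Arc 1: start y=5.030, vy=12.670 → t=2.935, apex=13.220, x_land=36.399, impact vy=-16.097
  bounce: vy ← 0.78·16.097 = 12.556
Arc 2: start y=0.000, vy=12.556 → t=2.562, apex=8.043, x_land=68.173, impact vy=-12.556
  bounce: vy ← 0.78·12.556 = 9.793
Arc 3: start y=0.000, vy=9.793 → t=1.999, apex=4.893, x_land=92.956, impact vy=-9.793
  bounce: vy ← 0.78·9.793 = 7.639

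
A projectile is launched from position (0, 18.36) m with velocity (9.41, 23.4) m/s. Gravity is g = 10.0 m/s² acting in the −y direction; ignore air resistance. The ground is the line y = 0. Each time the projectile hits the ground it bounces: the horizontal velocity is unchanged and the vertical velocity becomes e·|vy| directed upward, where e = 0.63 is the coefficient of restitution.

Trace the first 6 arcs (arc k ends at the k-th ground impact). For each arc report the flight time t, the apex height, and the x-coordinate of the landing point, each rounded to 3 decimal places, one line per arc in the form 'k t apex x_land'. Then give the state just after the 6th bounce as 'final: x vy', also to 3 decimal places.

Arc 1: start y=18.360, vy=23.400 → t=5.364, apex=45.738, x_land=50.480, impact vy=-30.245
  bounce: vy ← 0.63·30.245 = 19.054
Arc 2: start y=0.000, vy=19.054 → t=3.811, apex=18.153, x_land=86.340, impact vy=-19.054
  bounce: vy ← 0.63·19.054 = 12.004
Arc 3: start y=0.000, vy=12.004 → t=2.401, apex=7.205, x_land=108.932, impact vy=-12.004
  bounce: vy ← 0.63·12.004 = 7.563
Arc 4: start y=0.000, vy=7.563 → t=1.513, apex=2.860, x_land=123.165, impact vy=-7.563
  bounce: vy ← 0.63·7.563 = 4.764
Arc 5: start y=0.000, vy=4.764 → t=0.953, apex=1.135, x_land=132.132, impact vy=-4.764
  bounce: vy ← 0.63·4.764 = 3.002
Arc 6: start y=0.000, vy=3.002 → t=0.600, apex=0.450, x_land=137.781, impact vy=-3.002
  bounce: vy ← 0.63·3.002 = 1.891

1 5.364 45.738 50.480
2 3.811 18.153 86.340
3 2.401 7.205 108.932
4 1.513 2.860 123.165
5 0.953 1.135 132.132
6 0.600 0.450 137.781
final: 137.781 1.891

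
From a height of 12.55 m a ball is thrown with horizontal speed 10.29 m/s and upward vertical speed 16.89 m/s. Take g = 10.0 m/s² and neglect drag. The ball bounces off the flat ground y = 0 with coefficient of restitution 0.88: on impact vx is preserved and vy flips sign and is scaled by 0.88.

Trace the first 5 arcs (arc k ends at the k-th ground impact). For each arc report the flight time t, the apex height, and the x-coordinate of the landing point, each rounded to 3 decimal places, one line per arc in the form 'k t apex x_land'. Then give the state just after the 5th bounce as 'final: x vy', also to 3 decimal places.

1 4.005 26.814 41.209
2 4.076 20.764 83.148
3 3.587 16.080 120.055
4 3.156 12.452 152.532
5 2.777 9.643 181.113
final: 181.113 12.221

Arc 1: start y=12.550, vy=16.890 → t=4.005, apex=26.814, x_land=41.209, impact vy=-23.158
  bounce: vy ← 0.88·23.158 = 20.379
Arc 2: start y=0.000, vy=20.379 → t=4.076, apex=20.764, x_land=83.148, impact vy=-20.379
  bounce: vy ← 0.88·20.379 = 17.933
Arc 3: start y=0.000, vy=17.933 → t=3.587, apex=16.080, x_land=120.055, impact vy=-17.933
  bounce: vy ← 0.88·17.933 = 15.781
Arc 4: start y=0.000, vy=15.781 → t=3.156, apex=12.452, x_land=152.532, impact vy=-15.781
  bounce: vy ← 0.88·15.781 = 13.887
Arc 5: start y=0.000, vy=13.887 → t=2.777, apex=9.643, x_land=181.113, impact vy=-13.887
  bounce: vy ← 0.88·13.887 = 12.221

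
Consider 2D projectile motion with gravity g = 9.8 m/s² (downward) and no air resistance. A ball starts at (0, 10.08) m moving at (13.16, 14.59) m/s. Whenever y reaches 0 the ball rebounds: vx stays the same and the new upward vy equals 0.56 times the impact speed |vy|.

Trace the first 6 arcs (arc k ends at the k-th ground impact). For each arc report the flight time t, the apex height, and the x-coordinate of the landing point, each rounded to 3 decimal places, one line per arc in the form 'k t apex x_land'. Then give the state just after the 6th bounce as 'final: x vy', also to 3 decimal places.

Arc 1: start y=10.080, vy=14.590 → t=3.556, apex=20.941, x_land=46.798, impact vy=-20.259
  bounce: vy ← 0.56·20.259 = 11.345
Arc 2: start y=0.000, vy=11.345 → t=2.315, apex=6.567, x_land=77.267, impact vy=-11.345
  bounce: vy ← 0.56·11.345 = 6.353
Arc 3: start y=0.000, vy=6.353 → t=1.297, apex=2.059, x_land=94.331, impact vy=-6.353
  bounce: vy ← 0.56·6.353 = 3.558
Arc 4: start y=0.000, vy=3.558 → t=0.726, apex=0.646, x_land=103.886, impact vy=-3.558
  bounce: vy ← 0.56·3.558 = 1.992
Arc 5: start y=0.000, vy=1.992 → t=0.407, apex=0.203, x_land=109.237, impact vy=-1.992
  bounce: vy ← 0.56·1.992 = 1.116
Arc 6: start y=0.000, vy=1.116 → t=0.228, apex=0.064, x_land=112.233, impact vy=-1.116
  bounce: vy ← 0.56·1.116 = 0.625

1 3.556 20.941 46.798
2 2.315 6.567 77.267
3 1.297 2.059 94.331
4 0.726 0.646 103.886
5 0.407 0.203 109.237
6 0.228 0.064 112.233
final: 112.233 0.625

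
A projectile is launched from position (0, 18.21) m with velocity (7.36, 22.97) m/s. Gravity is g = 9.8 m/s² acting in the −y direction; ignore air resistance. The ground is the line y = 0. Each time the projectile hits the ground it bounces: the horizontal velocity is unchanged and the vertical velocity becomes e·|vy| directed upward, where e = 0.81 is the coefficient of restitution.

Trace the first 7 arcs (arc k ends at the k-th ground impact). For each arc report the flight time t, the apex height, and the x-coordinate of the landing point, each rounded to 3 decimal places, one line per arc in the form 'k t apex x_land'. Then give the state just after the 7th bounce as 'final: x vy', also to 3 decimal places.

1 5.379 45.129 39.587
2 4.916 29.609 75.772
3 3.982 19.427 105.081
4 3.226 12.746 128.822
5 2.613 8.363 148.052
6 2.116 5.487 163.629
7 1.714 3.600 176.245
final: 176.245 6.804

Arc 1: start y=18.210, vy=22.970 → t=5.379, apex=45.129, x_land=39.587, impact vy=-29.741
  bounce: vy ← 0.81·29.741 = 24.090
Arc 2: start y=0.000, vy=24.090 → t=4.916, apex=29.609, x_land=75.772, impact vy=-24.090
  bounce: vy ← 0.81·24.090 = 19.513
Arc 3: start y=0.000, vy=19.513 → t=3.982, apex=19.427, x_land=105.081, impact vy=-19.513
  bounce: vy ← 0.81·19.513 = 15.806
Arc 4: start y=0.000, vy=15.806 → t=3.226, apex=12.746, x_land=128.822, impact vy=-15.806
  bounce: vy ← 0.81·15.806 = 12.803
Arc 5: start y=0.000, vy=12.803 → t=2.613, apex=8.363, x_land=148.052, impact vy=-12.803
  bounce: vy ← 0.81·12.803 = 10.370
Arc 6: start y=0.000, vy=10.370 → t=2.116, apex=5.487, x_land=163.629, impact vy=-10.370
  bounce: vy ← 0.81·10.370 = 8.400
Arc 7: start y=0.000, vy=8.400 → t=1.714, apex=3.600, x_land=176.245, impact vy=-8.400
  bounce: vy ← 0.81·8.400 = 6.804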